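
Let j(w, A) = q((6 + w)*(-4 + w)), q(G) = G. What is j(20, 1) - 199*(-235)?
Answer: 47181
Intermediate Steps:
j(w, A) = (-4 + w)*(6 + w) (j(w, A) = (6 + w)*(-4 + w) = (-4 + w)*(6 + w))
j(20, 1) - 199*(-235) = (-24 + 20**2 + 2*20) - 199*(-235) = (-24 + 400 + 40) + 46765 = 416 + 46765 = 47181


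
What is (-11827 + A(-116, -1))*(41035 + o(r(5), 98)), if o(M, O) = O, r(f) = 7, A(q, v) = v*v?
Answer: -486438858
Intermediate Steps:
A(q, v) = v**2
(-11827 + A(-116, -1))*(41035 + o(r(5), 98)) = (-11827 + (-1)**2)*(41035 + 98) = (-11827 + 1)*41133 = -11826*41133 = -486438858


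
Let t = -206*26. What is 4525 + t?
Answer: -831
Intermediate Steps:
t = -5356
4525 + t = 4525 - 5356 = -831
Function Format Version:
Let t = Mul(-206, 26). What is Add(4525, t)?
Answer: -831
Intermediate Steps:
t = -5356
Add(4525, t) = Add(4525, -5356) = -831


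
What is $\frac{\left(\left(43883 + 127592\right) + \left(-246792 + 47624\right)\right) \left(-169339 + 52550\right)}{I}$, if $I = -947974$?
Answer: $- \frac{3234237777}{947974} \approx -3411.7$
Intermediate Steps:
$\frac{\left(\left(43883 + 127592\right) + \left(-246792 + 47624\right)\right) \left(-169339 + 52550\right)}{I} = \frac{\left(\left(43883 + 127592\right) + \left(-246792 + 47624\right)\right) \left(-169339 + 52550\right)}{-947974} = \left(171475 - 199168\right) \left(-116789\right) \left(- \frac{1}{947974}\right) = \left(-27693\right) \left(-116789\right) \left(- \frac{1}{947974}\right) = 3234237777 \left(- \frac{1}{947974}\right) = - \frac{3234237777}{947974}$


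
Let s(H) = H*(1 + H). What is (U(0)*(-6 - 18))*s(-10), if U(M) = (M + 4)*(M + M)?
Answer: 0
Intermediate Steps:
U(M) = 2*M*(4 + M) (U(M) = (4 + M)*(2*M) = 2*M*(4 + M))
(U(0)*(-6 - 18))*s(-10) = ((2*0*(4 + 0))*(-6 - 18))*(-10*(1 - 10)) = ((2*0*4)*(-24))*(-10*(-9)) = (0*(-24))*90 = 0*90 = 0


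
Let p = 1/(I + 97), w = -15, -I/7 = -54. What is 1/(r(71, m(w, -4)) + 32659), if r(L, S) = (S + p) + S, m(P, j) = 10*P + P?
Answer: 475/15356276 ≈ 3.0932e-5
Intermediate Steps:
I = 378 (I = -7*(-54) = 378)
p = 1/475 (p = 1/(378 + 97) = 1/475 ≈ 0.0021053)
m(P, j) = 11*P
r(L, S) = 1/475 + 2*S (r(L, S) = (S + 1/475) + S = (1/475 + S) + S = 1/475 + 2*S)
1/(r(71, m(w, -4)) + 32659) = 1/((1/475 + 2*(11*(-15))) + 32659) = 1/((1/475 + 2*(-165)) + 32659) = 1/((1/475 - 330) + 32659) = 1/(-156749/475 + 32659) = 1/(15356276/475) = 475/15356276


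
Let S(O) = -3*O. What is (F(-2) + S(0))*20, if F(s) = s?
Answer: -40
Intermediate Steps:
(F(-2) + S(0))*20 = (-2 - 3*0)*20 = (-2 + 0)*20 = -2*20 = -40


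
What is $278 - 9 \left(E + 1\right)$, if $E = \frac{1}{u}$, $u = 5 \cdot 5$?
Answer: $\frac{6716}{25} \approx 268.64$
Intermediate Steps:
$u = 25$
$E = \frac{1}{25} \approx 0.04$
$278 - 9 \left(E + 1\right) = 278 - 9 \left(\frac{1}{25} + 1\right) = 278 - \frac{234}{25} = \frac{6716}{25}$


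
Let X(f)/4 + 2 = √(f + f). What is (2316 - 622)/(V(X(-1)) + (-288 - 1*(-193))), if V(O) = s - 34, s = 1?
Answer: -847/64 ≈ -13.234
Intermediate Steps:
X(f) = -8 + 4*√2*√f (X(f) = -8 + 4*√(f + f) = -8 + 4*√(2*f) = -8 + 4*(√2*√f) = -8 + 4*√2*√f)
V(O) = -33 (V(O) = 1 - 34 = -33)
(2316 - 622)/(V(X(-1)) + (-288 - 1*(-193))) = (2316 - 622)/(-33 + (-288 - 1*(-193))) = 1694/(-33 + (-288 + 193)) = 1694/(-33 - 95) = 1694/(-128) = 1694*(-1/128) = -847/64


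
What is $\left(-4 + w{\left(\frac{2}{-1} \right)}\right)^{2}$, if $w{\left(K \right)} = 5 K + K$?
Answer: $256$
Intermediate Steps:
$w{\left(K \right)} = 6 K$
$\left(-4 + w{\left(\frac{2}{-1} \right)}\right)^{2} = \left(-4 + 6 \frac{2}{-1}\right)^{2} = \left(-4 + 6 \cdot 2 \left(-1\right)\right)^{2} = \left(-4 + 6 \left(-2\right)\right)^{2} = \left(-4 - 12\right)^{2} = \left(-16\right)^{2} = 256$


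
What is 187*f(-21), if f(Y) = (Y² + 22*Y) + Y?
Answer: -7854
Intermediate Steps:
f(Y) = Y² + 23*Y
187*f(-21) = 187*(-21*(23 - 21)) = 187*(-21*2) = 187*(-42) = -7854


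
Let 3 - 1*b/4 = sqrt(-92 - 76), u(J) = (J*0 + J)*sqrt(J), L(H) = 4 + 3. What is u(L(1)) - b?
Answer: -12 + 7*sqrt(7) + 8*I*sqrt(42) ≈ 6.5203 + 51.846*I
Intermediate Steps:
L(H) = 7
u(J) = J**(3/2) (u(J) = (0 + J)*sqrt(J) = J*sqrt(J) = J**(3/2))
b = 12 - 8*I*sqrt(42) (b = 12 - 4*sqrt(-92 - 76) = 12 - 8*I*sqrt(42) ≈ 12.0 - 51.846*I)
u(L(1)) - b = 7**(3/2) - (12 - 8*I*sqrt(42)) = 7*sqrt(7) + (-12 + 8*I*sqrt(42)) = -12 + 7*sqrt(7) + 8*I*sqrt(42)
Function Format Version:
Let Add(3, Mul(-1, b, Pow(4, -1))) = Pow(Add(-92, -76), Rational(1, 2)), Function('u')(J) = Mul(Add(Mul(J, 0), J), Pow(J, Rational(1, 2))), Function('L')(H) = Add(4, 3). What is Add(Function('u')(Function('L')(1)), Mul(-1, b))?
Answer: Add(-12, Mul(7, Pow(7, Rational(1, 2))), Mul(8, I, Pow(42, Rational(1, 2)))) ≈ Add(6.5203, Mul(51.846, I))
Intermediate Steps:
Function('L')(H) = 7
Function('u')(J) = Pow(J, Rational(3, 2)) (Function('u')(J) = Mul(Add(0, J), Pow(J, Rational(1, 2))) = Mul(J, Pow(J, Rational(1, 2))) = Pow(J, Rational(3, 2)))
b = Add(12, Mul(-8, I, Pow(42, Rational(1, 2)))) (b = Add(12, Mul(-4, Pow(Add(-92, -76), Rational(1, 2)))) = Add(12, Mul(-4, Pow(-168, Rational(1, 2)))) = Add(12, Mul(-4, Mul(2, I, Pow(42, Rational(1, 2))))) = Add(12, Mul(-8, I, Pow(42, Rational(1, 2)))) ≈ Add(12.000, Mul(-51.846, I)))
Add(Function('u')(Function('L')(1)), Mul(-1, b)) = Add(Pow(7, Rational(3, 2)), Mul(-1, Add(12, Mul(-8, I, Pow(42, Rational(1, 2)))))) = Add(Mul(7, Pow(7, Rational(1, 2))), Add(-12, Mul(8, I, Pow(42, Rational(1, 2))))) = Add(-12, Mul(7, Pow(7, Rational(1, 2))), Mul(8, I, Pow(42, Rational(1, 2))))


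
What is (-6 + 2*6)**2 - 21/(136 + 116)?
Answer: 431/12 ≈ 35.917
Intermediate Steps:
(-6 + 2*6)**2 - 21/(136 + 116) = (-6 + 12)**2 - 21/252 = 6**2 - 21*1/252 = 36 - 1/12 = 431/12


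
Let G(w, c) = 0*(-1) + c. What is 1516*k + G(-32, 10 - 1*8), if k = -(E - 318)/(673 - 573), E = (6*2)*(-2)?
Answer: 129668/25 ≈ 5186.7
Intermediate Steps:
E = -24 (E = 12*(-2) = -24)
k = 171/50 (k = -(-24 - 318)/(673 - 573) = -(-342)/100 = -1*(-171/50) = 171/50 ≈ 3.4200)
G(w, c) = c (G(w, c) = 0 + c = c)
1516*k + G(-32, 10 - 1*8) = 1516*(171/50) + (10 - 1*8) = 129618/25 + (10 - 8) = 129618/25 + 2 = 129668/25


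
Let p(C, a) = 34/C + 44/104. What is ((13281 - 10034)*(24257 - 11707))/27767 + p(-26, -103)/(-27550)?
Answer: 29189118193641/19889502100 ≈ 1467.6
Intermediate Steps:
p(C, a) = 11/26 + 34/C (p(C, a) = 34/C + 44*(1/104) = 34/C + 11/26 = 11/26 + 34/C)
((13281 - 10034)*(24257 - 11707))/27767 + p(-26, -103)/(-27550) = ((13281 - 10034)*(24257 - 11707))/27767 + (11/26 + 34/(-26))/(-27550) = (3247*12550)*(1/27767) + (11/26 + 34*(-1/26))*(-1/27550) = 40749850*(1/27767) + (11/26 - 17/13)*(-1/27550) = 40749850/27767 - 23/26*(-1/27550) = 40749850/27767 + 23/716300 = 29189118193641/19889502100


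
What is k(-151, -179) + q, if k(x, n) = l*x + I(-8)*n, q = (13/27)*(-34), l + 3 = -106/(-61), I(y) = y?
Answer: 2645471/1647 ≈ 1606.2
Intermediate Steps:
l = -77/61 (l = -3 - 106/(-61) = -3 - 106*(-1/61) = -3 + 106/61 = -77/61 ≈ -1.2623)
q = -442/27 (q = ((1/27)*13)*(-34) = (13/27)*(-34) = -442/27 ≈ -16.370)
k(x, n) = -8*n - 77*x/61 (k(x, n) = -77*x/61 - 8*n = -8*n - 77*x/61)
k(-151, -179) + q = (-8*(-179) - 77/61*(-151)) - 442/27 = (1432 + 11627/61) - 442/27 = 98979/61 - 442/27 = 2645471/1647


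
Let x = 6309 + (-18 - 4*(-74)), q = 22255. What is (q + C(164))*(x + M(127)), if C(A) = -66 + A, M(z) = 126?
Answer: 150055689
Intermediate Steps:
x = 6587 (x = 6309 + (-18 + 296) = 6309 + 278 = 6587)
(q + C(164))*(x + M(127)) = (22255 + (-66 + 164))*(6587 + 126) = (22255 + 98)*6713 = 22353*6713 = 150055689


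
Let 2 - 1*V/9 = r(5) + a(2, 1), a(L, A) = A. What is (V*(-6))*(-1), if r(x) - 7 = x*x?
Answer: -1674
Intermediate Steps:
r(x) = 7 + x**2 (r(x) = 7 + x*x = 7 + x**2)
V = -279 (V = 18 - 9*((7 + 5**2) + 1) = 18 - 9*((7 + 25) + 1) = 18 - 9*(32 + 1) = 18 - 9*33 = 18 - 297 = -279)
(V*(-6))*(-1) = -279*(-6)*(-1) = 1674*(-1) = -1674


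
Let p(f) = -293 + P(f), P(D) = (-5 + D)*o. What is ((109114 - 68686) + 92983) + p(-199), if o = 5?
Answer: 132098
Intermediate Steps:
P(D) = -25 + 5*D (P(D) = (-5 + D)*5 = -25 + 5*D)
p(f) = -318 + 5*f (p(f) = -293 + (-25 + 5*f) = -318 + 5*f)
((109114 - 68686) + 92983) + p(-199) = ((109114 - 68686) + 92983) + (-318 + 5*(-199)) = (40428 + 92983) + (-318 - 995) = 133411 - 1313 = 132098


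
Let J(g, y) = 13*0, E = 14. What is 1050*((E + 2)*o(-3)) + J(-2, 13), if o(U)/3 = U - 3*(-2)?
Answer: 151200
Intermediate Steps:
o(U) = 18 + 3*U (o(U) = 3*(U - 3*(-2)) = 3*(U + 6) = 3*(6 + U) = 18 + 3*U)
J(g, y) = 0
1050*((E + 2)*o(-3)) + J(-2, 13) = 1050*((14 + 2)*(18 + 3*(-3))) + 0 = 1050*(16*(18 - 9)) + 0 = 1050*(16*9) + 0 = 1050*144 + 0 = 151200 + 0 = 151200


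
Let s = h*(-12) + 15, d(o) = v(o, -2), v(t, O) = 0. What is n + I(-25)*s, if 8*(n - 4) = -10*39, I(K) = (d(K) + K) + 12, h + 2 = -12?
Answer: -9695/4 ≈ -2423.8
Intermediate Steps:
h = -14 (h = -2 - 12 = -14)
d(o) = 0
I(K) = 12 + K (I(K) = (0 + K) + 12 = K + 12 = 12 + K)
s = 183 (s = -14*(-12) + 15 = 168 + 15 = 183)
n = -179/4 (n = 4 + (-10*39)/8 = 4 + (1/8)*(-390) = 4 - 195/4 = -179/4 ≈ -44.750)
n + I(-25)*s = -179/4 + (12 - 25)*183 = -179/4 - 13*183 = -179/4 - 2379 = -9695/4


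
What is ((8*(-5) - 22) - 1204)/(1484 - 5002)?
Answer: 633/1759 ≈ 0.35986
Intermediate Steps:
((8*(-5) - 22) - 1204)/(1484 - 5002) = ((-40 - 22) - 1204)/(-3518) = (-62 - 1204)*(-1/3518) = -1266*(-1/3518) = 633/1759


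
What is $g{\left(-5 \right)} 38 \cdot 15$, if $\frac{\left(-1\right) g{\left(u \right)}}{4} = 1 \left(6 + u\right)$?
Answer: $-2280$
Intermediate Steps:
$g{\left(u \right)} = -24 - 4 u$ ($g{\left(u \right)} = - 4 \cdot 1 \left(6 + u\right) = - 4 \left(6 + u\right) = -24 - 4 u$)
$g{\left(-5 \right)} 38 \cdot 15 = \left(-24 - -20\right) 38 \cdot 15 = \left(-24 + 20\right) 38 \cdot 15 = \left(-4\right) 38 \cdot 15 = \left(-152\right) 15 = -2280$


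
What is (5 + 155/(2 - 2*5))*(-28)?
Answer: 805/2 ≈ 402.50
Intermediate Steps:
(5 + 155/(2 - 2*5))*(-28) = (5 + 155/(2 - 10))*(-28) = (5 + 155/(-8))*(-28) = (5 + 155*(-⅛))*(-28) = (5 - 155/8)*(-28) = -115/8*(-28) = 805/2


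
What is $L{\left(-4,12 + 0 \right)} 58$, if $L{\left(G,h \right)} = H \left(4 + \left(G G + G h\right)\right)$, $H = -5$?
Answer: $8120$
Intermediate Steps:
$L{\left(G,h \right)} = -20 - 5 G^{2} - 5 G h$ ($L{\left(G,h \right)} = - 5 \left(4 + \left(G G + G h\right)\right) = - 5 \left(4 + \left(G^{2} + G h\right)\right) = - 5 \left(4 + G^{2} + G h\right) = -20 - 5 G^{2} - 5 G h$)
$L{\left(-4,12 + 0 \right)} 58 = \left(-20 - 5 \left(-4\right)^{2} - - 20 \left(12 + 0\right)\right) 58 = \left(-20 - 80 - \left(-20\right) 12\right) 58 = \left(-20 - 80 + 240\right) 58 = 140 \cdot 58 = 8120$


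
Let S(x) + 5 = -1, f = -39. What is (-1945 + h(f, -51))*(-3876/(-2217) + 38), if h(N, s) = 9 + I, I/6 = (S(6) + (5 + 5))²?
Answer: -54048160/739 ≈ -73137.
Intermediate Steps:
S(x) = -6 (S(x) = -5 - 1 = -6)
I = 96 (I = 6*(-6 + (5 + 5))² = 6*(-6 + 10)² = 6*4² = 6*16 = 96)
h(N, s) = 105 (h(N, s) = 9 + 96 = 105)
(-1945 + h(f, -51))*(-3876/(-2217) + 38) = (-1945 + 105)*(-3876/(-2217) + 38) = -1840*(-3876*(-1/2217) + 38) = -1840*(1292/739 + 38) = -1840*29374/739 = -54048160/739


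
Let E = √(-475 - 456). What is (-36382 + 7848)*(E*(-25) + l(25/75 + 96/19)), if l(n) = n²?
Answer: -2689300966/3249 + 4993450*I*√19 ≈ -8.2773e+5 + 2.1766e+7*I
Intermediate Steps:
E = 7*I*√19 (E = √(-931) = 7*I*√19 ≈ 30.512*I)
(-36382 + 7848)*(E*(-25) + l(25/75 + 96/19)) = (-36382 + 7848)*((7*I*√19)*(-25) + (25/75 + 96/19)²) = -28534*(-175*I*√19 + (25*(1/75) + 96*(1/19))²) = -28534*(-175*I*√19 + (⅓ + 96/19)²) = -28534*(-175*I*√19 + (307/57)²) = -28534*(-175*I*√19 + 94249/3249) = -28534*(94249/3249 - 175*I*√19) = -2689300966/3249 + 4993450*I*√19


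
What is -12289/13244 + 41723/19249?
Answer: 316028451/254933756 ≈ 1.2396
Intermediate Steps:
-12289/13244 + 41723/19249 = 316028451/254933756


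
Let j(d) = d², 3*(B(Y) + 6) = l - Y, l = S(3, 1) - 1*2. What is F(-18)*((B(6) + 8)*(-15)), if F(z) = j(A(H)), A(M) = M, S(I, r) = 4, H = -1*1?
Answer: -10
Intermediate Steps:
H = -1
l = 2 (l = 4 - 1*2 = 4 - 2 = 2)
B(Y) = -16/3 - Y/3 (B(Y) = -6 + (2 - Y)/3 = -6 + (⅔ - Y/3) = -16/3 - Y/3)
F(z) = 1 (F(z) = (-1)² = 1)
F(-18)*((B(6) + 8)*(-15)) = 1*(((-16/3 - ⅓*6) + 8)*(-15)) = 1*(((-16/3 - 2) + 8)*(-15)) = 1*((-22/3 + 8)*(-15)) = 1*((⅔)*(-15)) = 1*(-10) = -10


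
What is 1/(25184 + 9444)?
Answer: 1/34628 ≈ 2.8878e-5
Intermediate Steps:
1/(25184 + 9444) = 1/34628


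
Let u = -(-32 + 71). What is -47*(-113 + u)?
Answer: 7144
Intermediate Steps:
u = -39 (u = -1*39 = -39)
-47*(-113 + u) = -47*(-113 - 39) = -47*(-152) = 7144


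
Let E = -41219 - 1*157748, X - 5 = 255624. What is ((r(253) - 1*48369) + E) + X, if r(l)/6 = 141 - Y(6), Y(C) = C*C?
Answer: 8923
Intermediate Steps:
Y(C) = C²
X = 255629 (X = 5 + 255624 = 255629)
r(l) = 630 (r(l) = 6*(141 - 1*6²) = 6*(141 - 1*36) = 6*(141 - 36) = 6*105 = 630)
E = -198967 (E = -41219 - 157748 = -198967)
((r(253) - 1*48369) + E) + X = ((630 - 1*48369) - 198967) + 255629 = ((630 - 48369) - 198967) + 255629 = (-47739 - 198967) + 255629 = -246706 + 255629 = 8923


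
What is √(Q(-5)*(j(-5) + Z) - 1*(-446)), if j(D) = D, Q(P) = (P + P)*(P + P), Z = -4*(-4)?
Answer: √1546 ≈ 39.319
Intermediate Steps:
Z = 16
Q(P) = 4*P² (Q(P) = (2*P)*(2*P) = 4*P²)
√(Q(-5)*(j(-5) + Z) - 1*(-446)) = √((4*(-5)²)*(-5 + 16) - 1*(-446)) = √((4*25)*11 + 446) = √(100*11 + 446) = √(1100 + 446) = √1546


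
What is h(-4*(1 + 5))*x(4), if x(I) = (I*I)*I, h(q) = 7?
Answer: 448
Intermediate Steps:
x(I) = I³ (x(I) = I²*I = I³)
h(-4*(1 + 5))*x(4) = 7*4³ = 7*64 = 448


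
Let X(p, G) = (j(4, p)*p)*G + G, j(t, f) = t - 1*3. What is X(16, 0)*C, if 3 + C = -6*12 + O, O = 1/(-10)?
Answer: 0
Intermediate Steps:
j(t, f) = -3 + t (j(t, f) = t - 3 = -3 + t)
O = -⅒ ≈ -0.10000
C = -751/10 (C = -3 + (-6*12 - ⅒) = -3 + (-72 - ⅒) = -3 - 721/10 = -751/10 ≈ -75.100)
X(p, G) = G + G*p (X(p, G) = ((-3 + 4)*p)*G + G = (1*p)*G + G = p*G + G = G*p + G = G + G*p)
X(16, 0)*C = (0*(1 + 16))*(-751/10) = (0*17)*(-751/10) = 0*(-751/10) = 0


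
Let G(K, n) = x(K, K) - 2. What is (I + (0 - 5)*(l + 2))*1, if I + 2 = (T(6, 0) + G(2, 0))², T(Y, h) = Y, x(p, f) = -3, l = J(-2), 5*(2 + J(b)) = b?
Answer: 1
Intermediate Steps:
J(b) = -2 + b/5
l = -12/5 (l = -2 + (⅕)*(-2) = -2 - ⅖ = -12/5 ≈ -2.4000)
G(K, n) = -5 (G(K, n) = -3 - 2 = -5)
I = -1 (I = -2 + (6 - 5)² = -2 + 1² = -2 + 1 = -1)
(I + (0 - 5)*(l + 2))*1 = (-1 + (0 - 5)*(-12/5 + 2))*1 = (-1 - 5*(-⅖))*1 = (-1 + 2)*1 = 1*1 = 1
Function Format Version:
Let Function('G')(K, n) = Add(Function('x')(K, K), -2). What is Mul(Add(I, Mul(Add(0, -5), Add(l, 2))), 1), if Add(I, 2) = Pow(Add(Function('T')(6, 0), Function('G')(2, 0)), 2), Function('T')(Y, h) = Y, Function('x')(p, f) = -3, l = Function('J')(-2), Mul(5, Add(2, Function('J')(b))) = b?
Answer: 1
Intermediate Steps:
Function('J')(b) = Add(-2, Mul(Rational(1, 5), b))
l = Rational(-12, 5) (l = Add(-2, Mul(Rational(1, 5), -2)) = Add(-2, Rational(-2, 5)) = Rational(-12, 5) ≈ -2.4000)
Function('G')(K, n) = -5 (Function('G')(K, n) = Add(-3, -2) = -5)
I = -1 (I = Add(-2, Pow(Add(6, -5), 2)) = Add(-2, Pow(1, 2)) = Add(-2, 1) = -1)
Mul(Add(I, Mul(Add(0, -5), Add(l, 2))), 1) = Mul(Add(-1, Mul(Add(0, -5), Add(Rational(-12, 5), 2))), 1) = Mul(Add(-1, Mul(-5, Rational(-2, 5))), 1) = Mul(Add(-1, 2), 1) = Mul(1, 1) = 1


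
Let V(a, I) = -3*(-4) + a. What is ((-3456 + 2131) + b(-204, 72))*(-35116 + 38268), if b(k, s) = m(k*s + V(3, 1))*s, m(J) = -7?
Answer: -5765008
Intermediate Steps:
V(a, I) = 12 + a
b(k, s) = -7*s
((-3456 + 2131) + b(-204, 72))*(-35116 + 38268) = ((-3456 + 2131) - 7*72)*(-35116 + 38268) = (-1325 - 504)*3152 = -1829*3152 = -5765008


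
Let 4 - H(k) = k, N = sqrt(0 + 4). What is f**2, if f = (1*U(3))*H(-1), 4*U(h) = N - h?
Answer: 25/16 ≈ 1.5625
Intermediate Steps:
N = 2 (N = sqrt(4) = 2)
H(k) = 4 - k
U(h) = 1/2 - h/4 (U(h) = (2 - h)/4 = 1/2 - h/4)
f = -5/4 (f = (1*(1/2 - 1/4*3))*(4 - 1*(-1)) = (1*(1/2 - 3/4))*(4 + 1) = (1*(-1/4))*5 = -1/4*5 = -5/4 ≈ -1.2500)
f**2 = (-5/4)**2 = 25/16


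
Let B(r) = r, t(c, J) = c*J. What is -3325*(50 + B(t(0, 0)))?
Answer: -166250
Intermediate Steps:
t(c, J) = J*c
-3325*(50 + B(t(0, 0))) = -3325*(50 + 0*0) = -3325*(50 + 0) = -3325*50 = -166250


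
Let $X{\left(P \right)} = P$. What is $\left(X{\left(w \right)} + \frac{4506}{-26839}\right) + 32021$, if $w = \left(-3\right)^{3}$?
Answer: $\frac{858682460}{26839} \approx 31994.0$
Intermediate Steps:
$w = -27$
$\left(X{\left(w \right)} + \frac{4506}{-26839}\right) + 32021 = \left(-27 + \frac{4506}{-26839}\right) + 32021 = \left(-27 + 4506 \left(- \frac{1}{26839}\right)\right) + 32021 = \left(-27 - \frac{4506}{26839}\right) + 32021 = - \frac{729159}{26839} + 32021 = \frac{858682460}{26839}$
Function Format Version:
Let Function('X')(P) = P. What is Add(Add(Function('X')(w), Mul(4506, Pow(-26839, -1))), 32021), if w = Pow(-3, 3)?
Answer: Rational(858682460, 26839) ≈ 31994.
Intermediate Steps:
w = -27
Add(Add(Function('X')(w), Mul(4506, Pow(-26839, -1))), 32021) = Add(Add(-27, Mul(4506, Pow(-26839, -1))), 32021) = Add(Add(-27, Mul(4506, Rational(-1, 26839))), 32021) = Add(Add(-27, Rational(-4506, 26839)), 32021) = Add(Rational(-729159, 26839), 32021) = Rational(858682460, 26839)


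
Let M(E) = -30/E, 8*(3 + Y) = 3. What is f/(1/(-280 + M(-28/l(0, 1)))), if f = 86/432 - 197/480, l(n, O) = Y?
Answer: 826265/13824 ≈ 59.770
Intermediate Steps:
Y = -21/8 (Y = -3 + (⅛)*3 = -3 + 3/8 = -21/8 ≈ -2.6250)
l(n, O) = -21/8
f = -913/4320 (f = 86*(1/432) - 197*1/480 = 43/216 - 197/480 = -913/4320 ≈ -0.21134)
f/(1/(-280 + M(-28/l(0, 1)))) = -913/(4320*(1/(-280 - 30/((-28/(-21/8)))))) = -913/(4320*(1/(-280 - 30/((-28*(-8/21)))))) = -913/(4320*(1/(-280 - 30/32/3))) = -913/(4320*(1/(-280 - 30*3/32))) = -913/(4320*(1/(-280 - 45/16))) = -913/(4320*(1/(-4525/16))) = -913/(4320*(-16/4525)) = -913/4320*(-4525/16) = 826265/13824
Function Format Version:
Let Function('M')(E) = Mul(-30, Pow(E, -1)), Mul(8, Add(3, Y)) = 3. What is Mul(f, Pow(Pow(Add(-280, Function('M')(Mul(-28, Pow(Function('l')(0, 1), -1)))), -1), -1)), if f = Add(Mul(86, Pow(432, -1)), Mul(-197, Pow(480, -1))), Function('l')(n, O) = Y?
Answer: Rational(826265, 13824) ≈ 59.770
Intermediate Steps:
Y = Rational(-21, 8) (Y = Add(-3, Mul(Rational(1, 8), 3)) = Add(-3, Rational(3, 8)) = Rational(-21, 8) ≈ -2.6250)
Function('l')(n, O) = Rational(-21, 8)
f = Rational(-913, 4320) (f = Add(Mul(86, Rational(1, 432)), Mul(-197, Rational(1, 480))) = Add(Rational(43, 216), Rational(-197, 480)) = Rational(-913, 4320) ≈ -0.21134)
Mul(f, Pow(Pow(Add(-280, Function('M')(Mul(-28, Pow(Function('l')(0, 1), -1)))), -1), -1)) = Mul(Rational(-913, 4320), Pow(Pow(Add(-280, Mul(-30, Pow(Mul(-28, Pow(Rational(-21, 8), -1)), -1))), -1), -1)) = Mul(Rational(-913, 4320), Pow(Pow(Add(-280, Mul(-30, Pow(Mul(-28, Rational(-8, 21)), -1))), -1), -1)) = Mul(Rational(-913, 4320), Pow(Pow(Add(-280, Mul(-30, Pow(Rational(32, 3), -1))), -1), -1)) = Mul(Rational(-913, 4320), Pow(Pow(Add(-280, Mul(-30, Rational(3, 32))), -1), -1)) = Mul(Rational(-913, 4320), Pow(Pow(Add(-280, Rational(-45, 16)), -1), -1)) = Mul(Rational(-913, 4320), Pow(Pow(Rational(-4525, 16), -1), -1)) = Mul(Rational(-913, 4320), Pow(Rational(-16, 4525), -1)) = Mul(Rational(-913, 4320), Rational(-4525, 16)) = Rational(826265, 13824)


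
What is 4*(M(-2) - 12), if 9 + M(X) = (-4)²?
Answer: -20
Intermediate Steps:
M(X) = 7 (M(X) = -9 + (-4)² = -9 + 16 = 7)
4*(M(-2) - 12) = 4*(7 - 12) = 4*(-5) = -20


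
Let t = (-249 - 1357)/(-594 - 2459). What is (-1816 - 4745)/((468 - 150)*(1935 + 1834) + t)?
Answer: -20030733/3659150332 ≈ -0.0054742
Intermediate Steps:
t = 1606/3053 (t = -1606/(-3053) = -1606*(-1/3053) = 1606/3053 ≈ 0.52604)
(-1816 - 4745)/((468 - 150)*(1935 + 1834) + t) = (-1816 - 4745)/((468 - 150)*(1935 + 1834) + 1606/3053) = -6561/(318*3769 + 1606/3053) = -6561/(1198542 + 1606/3053) = -6561/3659150332/3053 = -6561*3053/3659150332 = -20030733/3659150332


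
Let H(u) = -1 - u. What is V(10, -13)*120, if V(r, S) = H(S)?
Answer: 1440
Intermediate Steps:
V(r, S) = -1 - S
V(10, -13)*120 = (-1 - 1*(-13))*120 = (-1 + 13)*120 = 12*120 = 1440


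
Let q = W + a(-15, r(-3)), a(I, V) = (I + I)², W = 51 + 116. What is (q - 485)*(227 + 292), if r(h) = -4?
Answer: 302058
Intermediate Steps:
W = 167
a(I, V) = 4*I² (a(I, V) = (2*I)² = 4*I²)
q = 1067 (q = 167 + 4*(-15)² = 167 + 4*225 = 167 + 900 = 1067)
(q - 485)*(227 + 292) = (1067 - 485)*(227 + 292) = 582*519 = 302058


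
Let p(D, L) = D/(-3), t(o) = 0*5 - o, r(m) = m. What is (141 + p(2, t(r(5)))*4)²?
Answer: 172225/9 ≈ 19136.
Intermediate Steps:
t(o) = -o (t(o) = 0 - o = -o)
p(D, L) = -D/3 (p(D, L) = D*(-⅓) = -D/3)
(141 + p(2, t(r(5)))*4)² = (141 - ⅓*2*4)² = (141 - ⅔*4)² = (141 - 8/3)² = (415/3)² = 172225/9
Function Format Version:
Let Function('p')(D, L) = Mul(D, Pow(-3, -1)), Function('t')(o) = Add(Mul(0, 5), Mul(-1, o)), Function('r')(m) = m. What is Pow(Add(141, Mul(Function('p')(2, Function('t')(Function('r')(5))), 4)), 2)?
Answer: Rational(172225, 9) ≈ 19136.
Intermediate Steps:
Function('t')(o) = Mul(-1, o) (Function('t')(o) = Add(0, Mul(-1, o)) = Mul(-1, o))
Function('p')(D, L) = Mul(Rational(-1, 3), D) (Function('p')(D, L) = Mul(D, Rational(-1, 3)) = Mul(Rational(-1, 3), D))
Pow(Add(141, Mul(Function('p')(2, Function('t')(Function('r')(5))), 4)), 2) = Pow(Add(141, Mul(Mul(Rational(-1, 3), 2), 4)), 2) = Pow(Add(141, Mul(Rational(-2, 3), 4)), 2) = Pow(Add(141, Rational(-8, 3)), 2) = Pow(Rational(415, 3), 2) = Rational(172225, 9)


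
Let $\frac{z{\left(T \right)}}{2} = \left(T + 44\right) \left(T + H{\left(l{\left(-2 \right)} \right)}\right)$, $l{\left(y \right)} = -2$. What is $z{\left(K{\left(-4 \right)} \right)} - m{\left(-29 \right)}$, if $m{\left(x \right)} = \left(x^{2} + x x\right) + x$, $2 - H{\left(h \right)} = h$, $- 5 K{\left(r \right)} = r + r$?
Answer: $- \frac{28557}{25} \approx -1142.3$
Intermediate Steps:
$K{\left(r \right)} = - \frac{2 r}{5}$ ($K{\left(r \right)} = - \frac{r + r}{5} = - \frac{2 r}{5}$)
$H{\left(h \right)} = 2 - h$
$m{\left(x \right)} = x + 2 x^{2}$ ($m{\left(x \right)} = \left(x^{2} + x^{2}\right) + x = 2 x^{2} + x = x + 2 x^{2}$)
$z{\left(T \right)} = 2 \left(4 + T\right) \left(44 + T\right)$ ($z{\left(T \right)} = 2 \left(T + 44\right) \left(T + \left(2 - -2\right)\right) = 2 \left(44 + T\right) \left(T + \left(2 + 2\right)\right) = 2 \left(44 + T\right) \left(T + 4\right) = 2 \left(44 + T\right) \left(4 + T\right) = 2 \left(4 + T\right) \left(44 + T\right)$)
$z{\left(K{\left(-4 \right)} \right)} - m{\left(-29 \right)} = \left(352 + 2 \left(\left(- \frac{2}{5}\right) \left(-4\right)\right)^{2} + 96 \left(\left(- \frac{2}{5}\right) \left(-4\right)\right)\right) - - 29 \left(1 + 2 \left(-29\right)\right) = \left(352 + 2 \left(\frac{8}{5}\right)^{2} + 96 \cdot \frac{8}{5}\right) - - 29 \left(1 - 58\right) = \left(352 + 2 \cdot \frac{64}{25} + \frac{768}{5}\right) - \left(-29\right) \left(-57\right) = \left(352 + \frac{128}{25} + \frac{768}{5}\right) - 1653 = \frac{12768}{25} - 1653 = - \frac{28557}{25}$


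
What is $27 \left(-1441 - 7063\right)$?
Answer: $-229608$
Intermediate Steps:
$27 \left(-1441 - 7063\right) = 27 \left(-8504\right) = -229608$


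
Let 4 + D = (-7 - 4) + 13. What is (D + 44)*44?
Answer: 1848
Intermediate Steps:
D = -2 (D = -4 + ((-7 - 4) + 13) = -4 + (-11 + 13) = -4 + 2 = -2)
(D + 44)*44 = (-2 + 44)*44 = 42*44 = 1848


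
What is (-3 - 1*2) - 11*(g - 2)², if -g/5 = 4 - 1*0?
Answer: -5329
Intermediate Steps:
g = -20 (g = -5*(4 - 1*0) = -5*(4 + 0) = -5*4 = -20)
(-3 - 1*2) - 11*(g - 2)² = (-3 - 1*2) - 11*(-20 - 2)² = (-3 - 2) - 11*(-22)² = -5 - 11*484 = -5 - 5324 = -5329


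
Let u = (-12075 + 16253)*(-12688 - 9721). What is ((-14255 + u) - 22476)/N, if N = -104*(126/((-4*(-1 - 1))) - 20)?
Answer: -93661533/442 ≈ -2.1190e+5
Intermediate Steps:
u = -93624802 (u = 4178*(-22409) = -93624802)
N = 442 (N = -104*(126/((-4*(-2))) - 20) = -104*(126/8 - 20) = -104*(126*(1/8) - 20) = -104*(63/4 - 20) = -104*(-17/4) = 442)
((-14255 + u) - 22476)/N = ((-14255 - 93624802) - 22476)/442 = (-93639057 - 22476)*(1/442) = -93661533*1/442 = -93661533/442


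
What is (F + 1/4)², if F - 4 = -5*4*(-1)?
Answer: 9409/16 ≈ 588.06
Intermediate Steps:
F = 24 (F = 4 - 5*4*(-1) = 4 - 20*(-1) = 4 + 20 = 24)
(F + 1/4)² = (24 + 1/4)² = (24 + ¼)² = (97/4)² = 9409/16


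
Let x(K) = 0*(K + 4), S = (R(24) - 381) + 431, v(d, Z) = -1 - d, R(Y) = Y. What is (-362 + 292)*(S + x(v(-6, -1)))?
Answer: -5180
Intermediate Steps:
S = 74 (S = (24 - 381) + 431 = -357 + 431 = 74)
x(K) = 0 (x(K) = 0*(4 + K) = 0)
(-362 + 292)*(S + x(v(-6, -1))) = (-362 + 292)*(74 + 0) = -70*74 = -5180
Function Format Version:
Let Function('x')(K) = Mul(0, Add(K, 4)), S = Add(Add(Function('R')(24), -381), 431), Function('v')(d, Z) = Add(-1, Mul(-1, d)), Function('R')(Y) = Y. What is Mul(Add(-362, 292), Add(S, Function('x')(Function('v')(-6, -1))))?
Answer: -5180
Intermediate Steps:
S = 74 (S = Add(Add(24, -381), 431) = Add(-357, 431) = 74)
Function('x')(K) = 0 (Function('x')(K) = Mul(0, Add(4, K)) = 0)
Mul(Add(-362, 292), Add(S, Function('x')(Function('v')(-6, -1)))) = Mul(Add(-362, 292), Add(74, 0)) = Mul(-70, 74) = -5180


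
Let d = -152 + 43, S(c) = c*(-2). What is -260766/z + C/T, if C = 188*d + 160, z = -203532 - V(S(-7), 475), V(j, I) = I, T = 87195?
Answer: 18589621046/17788390365 ≈ 1.0450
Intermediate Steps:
S(c) = -2*c
d = -109
z = -204007 (z = -203532 - 1*475 = -203532 - 475 = -204007)
C = -20332 (C = 188*(-109) + 160 = -20492 + 160 = -20332)
-260766/z + C/T = -260766/(-204007) - 20332/87195 = -260766*(-1/204007) - 20332*1/87195 = 260766/204007 - 20332/87195 = 18589621046/17788390365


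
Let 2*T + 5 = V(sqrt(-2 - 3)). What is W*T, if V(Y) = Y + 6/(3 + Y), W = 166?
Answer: 166*(-sqrt(5) + 7*I)/(sqrt(5) - 3*I) ≈ -308.29 + 106.05*I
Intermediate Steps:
V(Y) = Y + 6/(3 + Y)
T = -5/2 + (1 + 3*I*sqrt(5))/(2*(3 + I*sqrt(5))) (T = -5/2 + ((6 + (sqrt(-2 - 3))**2 + 3*sqrt(-2 - 3))/(3 + sqrt(-2 - 3)))/2 = -5/2 + ((6 + (sqrt(-5))**2 + 3*sqrt(-5))/(3 + sqrt(-5)))/2 = -5/2 + ((6 + (I*sqrt(5))**2 + 3*(I*sqrt(5)))/(3 + I*sqrt(5)))/2 = -5/2 + ((6 - 5 + 3*I*sqrt(5))/(3 + I*sqrt(5)))/2 = -5/2 + ((1 + 3*I*sqrt(5))/(3 + I*sqrt(5)))/2 = -5/2 + (1 + 3*I*sqrt(5))/(2*(3 + I*sqrt(5))) ≈ -1.8571 + 0.63888*I)
W*T = 166*((-sqrt(5) + 7*I)/(sqrt(5) - 3*I)) = 166*(-sqrt(5) + 7*I)/(sqrt(5) - 3*I)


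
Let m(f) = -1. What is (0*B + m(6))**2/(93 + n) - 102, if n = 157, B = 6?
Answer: -25499/250 ≈ -102.00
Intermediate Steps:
(0*B + m(6))**2/(93 + n) - 102 = (0*6 - 1)**2/(93 + 157) - 102 = (0 - 1)**2/250 - 102 = (1/250)*(-1)**2 - 102 = (1/250)*1 - 102 = 1/250 - 102 = -25499/250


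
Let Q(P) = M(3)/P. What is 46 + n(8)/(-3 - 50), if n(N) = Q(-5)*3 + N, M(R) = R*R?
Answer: 12177/265 ≈ 45.951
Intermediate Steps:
M(R) = R²
Q(P) = 9/P (Q(P) = 3²/P = 9/P)
n(N) = -27/5 + N (n(N) = (9/(-5))*3 + N = (9*(-⅕))*3 + N = -9/5*3 + N = -27/5 + N)
46 + n(8)/(-3 - 50) = 46 + (-27/5 + 8)/(-3 - 50) = 46 + (13/5)/(-53) = 46 + (13/5)*(-1/53) = 46 - 13/265 = 12177/265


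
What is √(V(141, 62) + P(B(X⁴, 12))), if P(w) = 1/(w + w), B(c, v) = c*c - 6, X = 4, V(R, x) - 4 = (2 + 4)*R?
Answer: 9*√45062392565/65530 ≈ 29.155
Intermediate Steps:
V(R, x) = 4 + 6*R (V(R, x) = 4 + (2 + 4)*R = 4 + 6*R)
B(c, v) = -6 + c² (B(c, v) = c² - 6 = -6 + c²)
P(w) = 1/(2*w)
√(V(141, 62) + P(B(X⁴, 12))) = √((4 + 6*141) + 1/(2*(-6 + (4⁴)²))) = √((4 + 846) + 1/(2*(-6 + 256²))) = √(850 + 1/(2*(-6 + 65536))) = √(850 + (½)/65530) = √(850 + (½)*(1/65530)) = √(850 + 1/131060) = √(111401001/131060) = 9*√45062392565/65530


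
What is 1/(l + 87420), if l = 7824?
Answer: 1/95244 ≈ 1.0499e-5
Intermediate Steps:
1/(l + 87420) = 1/(7824 + 87420) = 1/95244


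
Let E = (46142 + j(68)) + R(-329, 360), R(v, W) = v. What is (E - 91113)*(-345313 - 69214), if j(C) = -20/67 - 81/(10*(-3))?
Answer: 12580642003057/670 ≈ 1.8777e+10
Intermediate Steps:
j(C) = 1609/670 (j(C) = -20*1/67 - 81/(-30) = -20/67 - 81*(-1/30) = -20/67 + 27/10 = 1609/670)
E = 30696319/670 (E = (46142 + 1609/670) - 329 = 30916749/670 - 329 = 30696319/670 ≈ 45815.)
(E - 91113)*(-345313 - 69214) = (30696319/670 - 91113)*(-345313 - 69214) = -30349391/670*(-414527) = 12580642003057/670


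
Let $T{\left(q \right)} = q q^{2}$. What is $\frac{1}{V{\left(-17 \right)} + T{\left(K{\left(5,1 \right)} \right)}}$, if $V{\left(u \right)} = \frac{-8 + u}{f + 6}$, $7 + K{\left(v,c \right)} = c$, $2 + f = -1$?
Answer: $- \frac{3}{673} \approx -0.0044577$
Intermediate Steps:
$f = -3$ ($f = -2 - 1 = -3$)
$K{\left(v,c \right)} = -7 + c$
$V{\left(u \right)} = - \frac{8}{3} + \frac{u}{3}$ ($V{\left(u \right)} = \frac{-8 + u}{-3 + 6} = \frac{-8 + u}{3} = \left(-8 + u\right) \frac{1}{3} = - \frac{8}{3} + \frac{u}{3}$)
$T{\left(q \right)} = q^{3}$
$\frac{1}{V{\left(-17 \right)} + T{\left(K{\left(5,1 \right)} \right)}} = \frac{1}{\left(- \frac{8}{3} + \frac{1}{3} \left(-17\right)\right) + \left(-7 + 1\right)^{3}} = \frac{1}{\left(- \frac{8}{3} - \frac{17}{3}\right) + \left(-6\right)^{3}} = \frac{1}{- \frac{25}{3} - 216} = \frac{1}{- \frac{673}{3}} = - \frac{3}{673}$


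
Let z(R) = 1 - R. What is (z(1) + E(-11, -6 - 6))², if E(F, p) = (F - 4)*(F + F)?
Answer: 108900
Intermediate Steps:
E(F, p) = 2*F*(-4 + F) (E(F, p) = (-4 + F)*(2*F) = 2*F*(-4 + F))
(z(1) + E(-11, -6 - 6))² = ((1 - 1*1) + 2*(-11)*(-4 - 11))² = ((1 - 1) + 2*(-11)*(-15))² = (0 + 330)² = 330² = 108900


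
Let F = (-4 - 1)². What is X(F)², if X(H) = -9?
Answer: 81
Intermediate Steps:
F = 25 (F = (-5)² = 25)
X(F)² = (-9)² = 81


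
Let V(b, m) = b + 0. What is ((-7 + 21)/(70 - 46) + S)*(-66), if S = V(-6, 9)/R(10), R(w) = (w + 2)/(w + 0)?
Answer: 583/2 ≈ 291.50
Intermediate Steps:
V(b, m) = b
R(w) = (2 + w)/w
S = -5 (S = -6*10/(2 + 10) = -6/((⅒)*12) = -6/6/5 = -6*⅚ = -5)
((-7 + 21)/(70 - 46) + S)*(-66) = ((-7 + 21)/(70 - 46) - 5)*(-66) = (14/24 - 5)*(-66) = (14*(1/24) - 5)*(-66) = (7/12 - 5)*(-66) = -53/12*(-66) = 583/2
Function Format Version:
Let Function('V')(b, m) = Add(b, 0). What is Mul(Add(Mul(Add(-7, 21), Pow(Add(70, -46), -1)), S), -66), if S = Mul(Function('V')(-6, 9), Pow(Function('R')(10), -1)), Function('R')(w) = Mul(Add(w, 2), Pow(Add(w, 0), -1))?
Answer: Rational(583, 2) ≈ 291.50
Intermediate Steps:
Function('V')(b, m) = b
Function('R')(w) = Mul(Pow(w, -1), Add(2, w)) (Function('R')(w) = Mul(Add(2, w), Pow(w, -1)) = Mul(Pow(w, -1), Add(2, w)))
S = -5 (S = Mul(-6, Pow(Mul(Pow(10, -1), Add(2, 10)), -1)) = Mul(-6, Pow(Mul(Rational(1, 10), 12), -1)) = Mul(-6, Pow(Rational(6, 5), -1)) = Mul(-6, Rational(5, 6)) = -5)
Mul(Add(Mul(Add(-7, 21), Pow(Add(70, -46), -1)), S), -66) = Mul(Add(Mul(Add(-7, 21), Pow(Add(70, -46), -1)), -5), -66) = Mul(Add(Mul(14, Pow(24, -1)), -5), -66) = Mul(Add(Mul(14, Rational(1, 24)), -5), -66) = Mul(Add(Rational(7, 12), -5), -66) = Mul(Rational(-53, 12), -66) = Rational(583, 2)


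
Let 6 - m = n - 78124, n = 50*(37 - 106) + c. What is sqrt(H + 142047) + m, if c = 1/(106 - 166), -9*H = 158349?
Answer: 4894801/60 + sqrt(1120074)/3 ≈ 81933.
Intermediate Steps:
H = -52783/3 (H = -1/9*158349 = -52783/3 ≈ -17594.)
c = -1/60 (c = 1/(-60) = -1/60 ≈ -0.016667)
n = -207001/60 (n = 50*(37 - 106) - 1/60 = 50*(-69) - 1/60 = -3450 - 1/60 = -207001/60 ≈ -3450.0)
m = 4894801/60 (m = 6 - (-207001/60 - 78124) = 6 - 1*(-4894441/60) = 6 + 4894441/60 = 4894801/60 ≈ 81580.)
sqrt(H + 142047) + m = sqrt(-52783/3 + 142047) + 4894801/60 = sqrt(373358/3) + 4894801/60 = sqrt(1120074)/3 + 4894801/60 = 4894801/60 + sqrt(1120074)/3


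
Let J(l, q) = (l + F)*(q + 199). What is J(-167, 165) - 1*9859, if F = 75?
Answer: -43347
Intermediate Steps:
J(l, q) = (75 + l)*(199 + q) (J(l, q) = (l + 75)*(q + 199) = (75 + l)*(199 + q))
J(-167, 165) - 1*9859 = (14925 + 75*165 + 199*(-167) - 167*165) - 1*9859 = (14925 + 12375 - 33233 - 27555) - 9859 = -33488 - 9859 = -43347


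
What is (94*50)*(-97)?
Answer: -455900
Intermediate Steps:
(94*50)*(-97) = 4700*(-97) = -455900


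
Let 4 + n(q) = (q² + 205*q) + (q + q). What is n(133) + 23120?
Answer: 68336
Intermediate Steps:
n(q) = -4 + q² + 207*q (n(q) = -4 + ((q² + 205*q) + (q + q)) = -4 + ((q² + 205*q) + 2*q) = -4 + (q² + 207*q) = -4 + q² + 207*q)
n(133) + 23120 = (-4 + 133² + 207*133) + 23120 = (-4 + 17689 + 27531) + 23120 = 45216 + 23120 = 68336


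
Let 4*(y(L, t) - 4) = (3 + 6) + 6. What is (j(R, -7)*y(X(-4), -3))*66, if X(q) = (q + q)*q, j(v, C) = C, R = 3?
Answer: -7161/2 ≈ -3580.5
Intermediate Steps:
X(q) = 2*q² (X(q) = (2*q)*q = 2*q²)
y(L, t) = 31/4 (y(L, t) = 4 + ((3 + 6) + 6)/4 = 4 + (9 + 6)/4 = 4 + (¼)*15 = 4 + 15/4 = 31/4)
(j(R, -7)*y(X(-4), -3))*66 = -7*31/4*66 = -217/4*66 = -7161/2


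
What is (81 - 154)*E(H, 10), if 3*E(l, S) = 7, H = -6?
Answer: -511/3 ≈ -170.33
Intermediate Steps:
E(l, S) = 7/3 (E(l, S) = (⅓)*7 = 7/3)
(81 - 154)*E(H, 10) = (81 - 154)*(7/3) = -73*7/3 = -511/3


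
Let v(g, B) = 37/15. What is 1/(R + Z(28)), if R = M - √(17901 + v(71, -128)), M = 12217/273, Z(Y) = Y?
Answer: -27110265/4699340731 - 49686*√1007070/4699340731 ≈ -0.016379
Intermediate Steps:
v(g, B) = 37/15 (v(g, B) = 37*(1/15) = 37/15)
M = 12217/273 (M = 12217*(1/273) = 12217/273 ≈ 44.751)
R = 12217/273 - 2*√1007070/15 (R = 12217/273 - √(17901 + 37/15) = 12217/273 - √(268552/15) = 12217/273 - 2*√1007070/15 ≈ -89.053)
1/(R + Z(28)) = 1/((12217/273 - 2*√1007070/15) + 28) = 1/(19861/273 - 2*√1007070/15)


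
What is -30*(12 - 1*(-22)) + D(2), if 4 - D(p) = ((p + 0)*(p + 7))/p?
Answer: -1025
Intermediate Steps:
D(p) = -3 - p (D(p) = 4 - (p + 0)*(p + 7)/p = 4 - p*(7 + p)/p = 4 - (7 + p) = 4 + (-7 - p) = -3 - p)
-30*(12 - 1*(-22)) + D(2) = -30*(12 - 1*(-22)) + (-3 - 1*2) = -30*(12 + 22) + (-3 - 2) = -30*34 - 5 = -1020 - 5 = -1025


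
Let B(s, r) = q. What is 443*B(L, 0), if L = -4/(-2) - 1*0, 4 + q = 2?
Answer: -886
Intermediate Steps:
q = -2 (q = -4 + 2 = -2)
L = 2 (L = -4*(-½) + 0 = 2 + 0 = 2)
B(s, r) = -2
443*B(L, 0) = 443*(-2) = -886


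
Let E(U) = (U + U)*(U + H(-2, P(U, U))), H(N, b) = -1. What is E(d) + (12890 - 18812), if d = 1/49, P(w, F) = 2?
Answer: -14218818/2401 ≈ -5922.0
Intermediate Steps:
d = 1/49 ≈ 0.020408
E(U) = 2*U*(-1 + U) (E(U) = (U + U)*(U - 1) = (2*U)*(-1 + U) = 2*U*(-1 + U))
E(d) + (12890 - 18812) = 2*(1/49)*(-1 + 1/49) + (12890 - 18812) = 2*(1/49)*(-48/49) - 5922 = -96/2401 - 5922 = -14218818/2401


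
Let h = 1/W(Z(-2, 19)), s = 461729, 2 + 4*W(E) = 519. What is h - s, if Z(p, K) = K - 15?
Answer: -238713889/517 ≈ -4.6173e+5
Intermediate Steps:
Z(p, K) = -15 + K
W(E) = 517/4 (W(E) = -½ + (¼)*519 = -½ + 519/4 = 517/4)
h = 4/517 (h = 1/(517/4) = 4/517 ≈ 0.0077369)
h - s = 4/517 - 1*461729 = 4/517 - 461729 = -238713889/517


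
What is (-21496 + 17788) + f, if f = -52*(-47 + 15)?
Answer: -2044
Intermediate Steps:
f = 1664 (f = -52*(-32) = 1664)
(-21496 + 17788) + f = (-21496 + 17788) + 1664 = -3708 + 1664 = -2044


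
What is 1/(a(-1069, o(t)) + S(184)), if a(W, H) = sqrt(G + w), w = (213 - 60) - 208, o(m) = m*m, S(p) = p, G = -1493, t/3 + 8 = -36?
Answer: 46/8851 - 3*I*sqrt(43)/17702 ≈ 0.0051972 - 0.0011113*I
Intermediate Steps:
t = -132 (t = -24 + 3*(-36) = -24 - 108 = -132)
o(m) = m**2
w = -55 (w = 153 - 208 = -55)
a(W, H) = 6*I*sqrt(43) (a(W, H) = sqrt(-1493 - 55) = sqrt(-1548) = 6*I*sqrt(43))
1/(a(-1069, o(t)) + S(184)) = 1/(6*I*sqrt(43) + 184) = 1/(184 + 6*I*sqrt(43))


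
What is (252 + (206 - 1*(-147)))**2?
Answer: 366025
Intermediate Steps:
(252 + (206 - 1*(-147)))**2 = (252 + (206 + 147))**2 = (252 + 353)**2 = 605**2 = 366025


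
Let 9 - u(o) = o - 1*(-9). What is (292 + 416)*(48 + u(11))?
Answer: 26196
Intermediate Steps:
u(o) = -o (u(o) = 9 - (o - 1*(-9)) = 9 - (o + 9) = 9 - (9 + o) = 9 + (-9 - o) = -o)
(292 + 416)*(48 + u(11)) = (292 + 416)*(48 - 1*11) = 708*(48 - 11) = 708*37 = 26196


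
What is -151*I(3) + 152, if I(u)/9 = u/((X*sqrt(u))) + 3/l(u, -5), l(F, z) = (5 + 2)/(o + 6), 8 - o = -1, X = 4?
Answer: -60091/7 - 1359*sqrt(3)/4 ≈ -9172.9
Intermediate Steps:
o = 9 (o = 8 - 1*(-1) = 8 + 1 = 9)
l(F, z) = 7/15 (l(F, z) = (5 + 2)/(9 + 6) = 7/15)
I(u) = 405/7 + 9*sqrt(u)/4 (I(u) = 9*(u/((4*sqrt(u))) + 3/(7/15)) = 9*(u*(1/(4*sqrt(u))) + 3*(15/7)) = 9*(sqrt(u)/4 + 45/7) = 9*(45/7 + sqrt(u)/4) = 405/7 + 9*sqrt(u)/4)
-151*I(3) + 152 = -151*(405/7 + 9*sqrt(3)/4) + 152 = (-61155/7 - 1359*sqrt(3)/4) + 152 = -60091/7 - 1359*sqrt(3)/4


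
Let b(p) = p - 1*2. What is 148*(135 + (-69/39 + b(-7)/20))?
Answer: 1277351/65 ≈ 19652.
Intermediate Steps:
b(p) = -2 + p (b(p) = p - 2 = -2 + p)
148*(135 + (-69/39 + b(-7)/20)) = 148*(135 + (-69/39 + (-2 - 7)/20)) = 148*(135 + (-69*1/39 - 9*1/20)) = 148*(135 + (-23/13 - 9/20)) = 148*(135 - 577/260) = 148*(34523/260) = 1277351/65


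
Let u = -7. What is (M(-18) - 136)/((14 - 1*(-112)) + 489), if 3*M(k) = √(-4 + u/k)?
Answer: -136/615 + I*√130/11070 ≈ -0.22114 + 0.00103*I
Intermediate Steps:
M(k) = √(-4 - 7/k)/3
(M(-18) - 136)/((14 - 1*(-112)) + 489) = (√(-4 - 7/(-18))/3 - 136)/((14 - 1*(-112)) + 489) = (√(-4 - 7*(-1/18))/3 - 136)/((14 + 112) + 489) = (√(-4 + 7/18)/3 - 136)/(126 + 489) = (√(-65/18)/3 - 136)/615 = ((I*√130/6)/3 - 136)*(1/615) = (I*√130/18 - 136)*(1/615) = (-136 + I*√130/18)*(1/615) = -136/615 + I*√130/11070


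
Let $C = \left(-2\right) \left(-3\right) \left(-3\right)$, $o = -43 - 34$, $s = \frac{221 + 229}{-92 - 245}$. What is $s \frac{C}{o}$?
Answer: $- \frac{8100}{25949} \approx -0.31215$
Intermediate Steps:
$s = - \frac{450}{337}$ ($s = \frac{450}{-337} = 450 \left(- \frac{1}{337}\right) = - \frac{450}{337} \approx -1.3353$)
$o = -77$
$C = -18$ ($C = 6 \left(-3\right) = -18$)
$s \frac{C}{o} = - \frac{450 \left(- \frac{18}{-77}\right)}{337} = - \frac{450 \left(\left(-18\right) \left(- \frac{1}{77}\right)\right)}{337} = \left(- \frac{450}{337}\right) \frac{18}{77} = - \frac{8100}{25949}$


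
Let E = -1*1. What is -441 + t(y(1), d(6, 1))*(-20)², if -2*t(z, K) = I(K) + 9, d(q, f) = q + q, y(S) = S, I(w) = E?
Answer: -2041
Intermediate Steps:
E = -1
I(w) = -1
d(q, f) = 2*q
t(z, K) = -4 (t(z, K) = -(-1 + 9)/2 = -½*8 = -4)
-441 + t(y(1), d(6, 1))*(-20)² = -441 - 4*(-20)² = -441 - 4*400 = -441 - 1600 = -2041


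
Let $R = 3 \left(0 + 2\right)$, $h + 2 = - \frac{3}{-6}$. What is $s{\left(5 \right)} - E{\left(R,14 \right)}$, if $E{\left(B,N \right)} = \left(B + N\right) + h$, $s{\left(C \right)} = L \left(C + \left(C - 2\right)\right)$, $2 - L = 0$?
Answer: $- \frac{5}{2} \approx -2.5$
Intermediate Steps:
$h = - \frac{3}{2}$ ($h = -2 - \frac{3}{-6} = -2 - - \frac{1}{2} = -2 + \frac{1}{2} = - \frac{3}{2} \approx -1.5$)
$L = 2$ ($L = 2 - 0 = 2 + 0 = 2$)
$s{\left(C \right)} = -4 + 4 C$ ($s{\left(C \right)} = 2 \left(C + \left(C - 2\right)\right) = 2 \left(C + \left(-2 + C\right)\right) = 2 \left(-2 + 2 C\right) = -4 + 4 C$)
$R = 6$ ($R = 3 \cdot 2 = 6$)
$E{\left(B,N \right)} = - \frac{3}{2} + B + N$ ($E{\left(B,N \right)} = \left(B + N\right) - \frac{3}{2} = - \frac{3}{2} + B + N$)
$s{\left(5 \right)} - E{\left(R,14 \right)} = \left(-4 + 4 \cdot 5\right) - \left(- \frac{3}{2} + 6 + 14\right) = \left(-4 + 20\right) - \frac{37}{2} = 16 - \frac{37}{2} = - \frac{5}{2}$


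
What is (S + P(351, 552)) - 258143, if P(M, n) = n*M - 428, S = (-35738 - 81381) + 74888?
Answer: -107050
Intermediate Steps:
S = -42231 (S = -117119 + 74888 = -42231)
P(M, n) = -428 + M*n (P(M, n) = M*n - 428 = -428 + M*n)
(S + P(351, 552)) - 258143 = (-42231 + (-428 + 351*552)) - 258143 = (-42231 + (-428 + 193752)) - 258143 = (-42231 + 193324) - 258143 = 151093 - 258143 = -107050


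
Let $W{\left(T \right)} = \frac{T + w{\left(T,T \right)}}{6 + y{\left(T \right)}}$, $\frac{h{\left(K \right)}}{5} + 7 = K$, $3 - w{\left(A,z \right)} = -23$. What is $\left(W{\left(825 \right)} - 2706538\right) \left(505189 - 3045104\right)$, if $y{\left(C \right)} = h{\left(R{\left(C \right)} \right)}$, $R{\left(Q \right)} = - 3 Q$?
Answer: $\frac{12181395403467535}{1772} \approx 6.8744 \cdot 10^{12}$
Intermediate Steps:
$w{\left(A,z \right)} = 26$ ($w{\left(A,z \right)} = 3 - -23 = 3 + 23 = 26$)
$h{\left(K \right)} = -35 + 5 K$
$y{\left(C \right)} = -35 - 15 C$ ($y{\left(C \right)} = -35 + 5 \left(- 3 C\right) = -35 - 15 C$)
$W{\left(T \right)} = \frac{26 + T}{-29 - 15 T}$ ($W{\left(T \right)} = \frac{T + 26}{6 - \left(35 + 15 T\right)} = \frac{26 + T}{-29 - 15 T}$)
$\left(W{\left(825 \right)} - 2706538\right) \left(505189 - 3045104\right) = \left(\frac{26 + 825}{-29 - 12375} - 2706538\right) \left(505189 - 3045104\right) = \left(\frac{1}{-29 - 12375} \cdot 851 - 2706538\right) \left(-2539915\right) = \left(\frac{1}{-12404} \cdot 851 - 2706538\right) \left(-2539915\right) = \left(\left(- \frac{1}{12404}\right) 851 - 2706538\right) \left(-2539915\right) = \left(- \frac{851}{12404} - 2706538\right) \left(-2539915\right) = \left(- \frac{33571898203}{12404}\right) \left(-2539915\right) = \frac{12181395403467535}{1772}$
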